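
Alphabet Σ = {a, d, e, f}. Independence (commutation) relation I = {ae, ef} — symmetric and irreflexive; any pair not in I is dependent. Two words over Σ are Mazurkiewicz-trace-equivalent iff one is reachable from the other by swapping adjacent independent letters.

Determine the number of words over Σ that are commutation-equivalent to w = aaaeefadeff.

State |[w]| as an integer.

0(a) covers ∅
1(a) covers 0:a
2(a) covers 1:a
3(e) covers ∅
4(e) covers 3:e
5(f) covers 2:a
6(a) covers 5:f
7(d) covers 4:e, 6:a
8(e) covers 7:d
9(f) covers 7:d
10(f) covers 9:f
floor of heap: 0:a, 3:e
completions by unplaced set U, small U first (add the entries for U minus each lowest piece of U):
  |U|=1: {8}:1  {10}:1
  |U|=2: {8,10}:2  {9,10}:1
  |U|=3: {8,9,10}:3
  |U|=4: {7,8,9,10}:3
  |U|=5: {4,7,8,9,10}:3  {6,7,8,9,10}:3
  |U|=6: {3,4,7,8,9,10}:3  {4,6,7,8,9,10}:6  {5,6,7,8,9,10}:3
  |U|=7: {2,5,6,7,8,9,10}:3  {3,4,6,7,8,9,10}:9  {4,5,6,7,8,9,10}:9
  |U|=8: {1,2,5,6,7,8,9,10}:3  {2,4,5,6,7,8,9,10}:12  {3,4,5,6,7,8,9,10}:18
  |U|=9: {0,1,2,5,6,7,8,9,10}:3  {1,2,4,5,6,7,8,9,10}:15  {2,3,4,5,6,7,8,9,10}:30
  start at 0(a): 45
  start at 3(e): 18
sum over floor = 63

63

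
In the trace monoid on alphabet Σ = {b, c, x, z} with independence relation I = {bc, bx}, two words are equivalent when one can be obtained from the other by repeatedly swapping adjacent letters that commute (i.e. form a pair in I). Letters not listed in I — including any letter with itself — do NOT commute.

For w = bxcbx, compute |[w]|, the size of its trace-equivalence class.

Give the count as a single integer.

10

piece 0:b — minimal
piece 1:x — minimal
piece 2:c rests on {1:x}
piece 3:b rests on {0:b}
piece 4:x rests on {2:c}
minimal pieces: {0:b, 1:x}
ways to finish when only these pieces remain (= sum over removing one remaining piece with nothing left below it):
  1 left: {3}→1  {4}→1
  2 left: {0,3}→1  {2,4}→1  {3,4}→2
  3 left: {0,3,4}→3  {1,2,4}→1  {2,3,4}→3
  placing 0:b first → 4 extensions
  placing 1:x first → 6 extensions
total linear extensions = 10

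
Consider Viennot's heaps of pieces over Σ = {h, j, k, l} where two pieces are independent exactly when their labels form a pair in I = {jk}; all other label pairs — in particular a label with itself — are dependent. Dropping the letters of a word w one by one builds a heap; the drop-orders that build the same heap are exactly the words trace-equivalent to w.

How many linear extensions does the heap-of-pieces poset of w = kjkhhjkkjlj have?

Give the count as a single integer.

18

piece 0:k — minimal
piece 1:j — minimal
piece 2:k rests on {0:k}
piece 3:h rests on {1:j, 2:k}
piece 4:h rests on {3:h}
piece 5:j rests on {4:h}
piece 6:k rests on {4:h}
piece 7:k rests on {6:k}
piece 8:j rests on {5:j}
piece 9:l rests on {7:k, 8:j}
piece 10:j rests on {9:l}
minimal pieces: {0:k, 1:j}
ways to finish when only these pieces remain (= sum over removing one remaining piece with nothing left below it):
  1 left: {10}→1
  2 left: {9,10}→1
  3 left: {7,9,10}→1  {8,9,10}→1
  4 left: {5,8,9,10}→1  {6,7,9,10}→1  {7,8,9,10}→2
  5 left: {5,7,8,9,10}→3  {6,7,8,9,10}→3
  6 left: {5,6,7,8,9,10}→6
  7 left: {4,5,6,7,8,9,10}→6
  8 left: {3,4,5,6,7,8,9,10}→6
  9 left: {1,3,4,5,6,7,8,9,10}→6  {2,3,4,5,6,7,8,9,10}→6
  placing 0:k first → 12 extensions
  placing 1:j first → 6 extensions
total linear extensions = 18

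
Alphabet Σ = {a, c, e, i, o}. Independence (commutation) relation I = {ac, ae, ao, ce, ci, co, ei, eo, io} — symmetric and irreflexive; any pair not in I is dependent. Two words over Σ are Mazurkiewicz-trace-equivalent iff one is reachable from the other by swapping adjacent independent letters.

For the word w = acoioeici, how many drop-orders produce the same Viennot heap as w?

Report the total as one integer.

3780

0(a) covers ∅
1(c) covers ∅
2(o) covers ∅
3(i) covers 0:a
4(o) covers 2:o
5(e) covers ∅
6(i) covers 3:i
7(c) covers 1:c
8(i) covers 6:i
floor of heap: 0:a, 1:c, 2:o, 5:e
completions by unplaced set U, small U first (add the entries for U minus each lowest piece of U):
  |U|=1: {4}:1  {5}:1  {7}:1  {8}:1
  |U|=2: {1,7}:1  {2,4}:1  {4,5}:2  {4,7}:2  {4,8}:2  {5,7}:2  {5,8}:2  {6,8}:1  {7,8}:2
  |U|=3: {1,4,7}:3  {1,5,7}:3  {1,7,8}:3  {2,4,5}:3  {2,4,7}:3  {2,4,8}:3  {3,6,8}:1  {4,5,7}:6  {4,5,8}:6  {4,6,8}:3  {4,7,8}:6  {5,6,8}:3  {5,7,8}:6  {6,7,8}:3
  |U|=4: {0,3,6,8}:1  {1,2,4,7}:6  {1,4,5,7}:12  {1,4,7,8}:12  {1,5,7,8}:12  {1,6,7,8}:6  {2,4,5,7}:12  {2,4,5,8}:12  {2,4,6,8}:6  {2,4,7,8}:12  {3,4,6,8}:4  {3,5,6,8}:4  {3,6,7,8}:4  {4,5,6,8}:12  {4,5,7,8}:24  {4,6,7,8}:12  {5,6,7,8}:12
  |U|=5: {0,3,4,6,8}:5  {0,3,5,6,8}:5  {0,3,6,7,8}:5  {1,2,4,5,7}:30  {1,2,4,7,8}:30  {1,3,6,7,8}:10  {1,4,5,7,8}:60  {1,4,6,7,8}:30  {1,5,6,7,8}:30  {2,3,4,6,8}:10  {2,4,5,6,8}:30  {2,4,5,7,8}:60  {2,4,6,7,8}:30  {3,4,5,6,8}:20  {3,4,6,7,8}:20  {3,5,6,7,8}:20  {4,5,6,7,8}:60
  |U|=6: {0,1,3,6,7,8}:15  {0,2,3,4,6,8}:15  {0,3,4,5,6,8}:30  {0,3,4,6,7,8}:30  {0,3,5,6,7,8}:30  {1,2,4,5,7,8}:180  {1,2,4,6,7,8}:90  {1,3,4,6,7,8}:60  {1,3,5,6,7,8}:60  {1,4,5,6,7,8}:180  {2,3,4,5,6,8}:60  {2,3,4,6,7,8}:60  {2,4,5,6,7,8}:180  {3,4,5,6,7,8}:120
  |U|=7: {0,1,3,4,6,7,8}:105  {0,1,3,5,6,7,8}:105  {0,2,3,4,5,6,8}:105  {0,2,3,4,6,7,8}:105  {0,3,4,5,6,7,8}:210  {1,2,3,4,6,7,8}:210  {1,2,4,5,6,7,8}:630  {1,3,4,5,6,7,8}:420  {2,3,4,5,6,7,8}:420
  start at 0(a): 1680
  start at 1(c): 840
  start at 2(o): 840
  start at 5(e): 420
sum over floor = 3780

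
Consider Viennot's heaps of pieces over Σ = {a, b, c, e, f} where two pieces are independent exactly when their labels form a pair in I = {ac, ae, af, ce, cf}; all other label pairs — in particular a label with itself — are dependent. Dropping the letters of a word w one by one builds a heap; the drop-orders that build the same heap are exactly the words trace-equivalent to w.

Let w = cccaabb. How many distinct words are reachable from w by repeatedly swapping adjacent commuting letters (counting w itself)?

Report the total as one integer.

10

#0=c has no predecessor
#1=c depends on [0:c]
#2=c depends on [1:c]
#3=a has no predecessor
#4=a depends on [3:a]
#5=b depends on [2:c, 4:a]
#6=b depends on [5:b]
sources: [0:c, 3:a]
N(rest) = Σ N(rest − s) over sources s of rest; N(one piece) = 1:
  size 1 → [6]=1
  size 2 → [5,6]=1
  size 3 → [2,5,6]=1  [4,5,6]=1
  size 4 → [1,2,5,6]=1  [2,4,5,6]=2  [3,4,5,6]=1
  size 5 → [0,1,2,5,6]=1  [1,2,4,5,6]=3  [2,3,4,5,6]=3
  first=0(c) contributes 6
  first=3(a) contributes 4
|[w]| = 10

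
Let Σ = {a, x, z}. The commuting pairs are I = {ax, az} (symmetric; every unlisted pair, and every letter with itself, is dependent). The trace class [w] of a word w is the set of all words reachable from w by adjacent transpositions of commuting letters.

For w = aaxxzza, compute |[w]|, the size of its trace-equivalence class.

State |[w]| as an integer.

35

piece 0:a — minimal
piece 1:a rests on {0:a}
piece 2:x — minimal
piece 3:x rests on {2:x}
piece 4:z rests on {3:x}
piece 5:z rests on {4:z}
piece 6:a rests on {1:a}
minimal pieces: {0:a, 2:x}
ways to finish when only these pieces remain (= sum over removing one remaining piece with nothing left below it):
  1 left: {5}→1  {6}→1
  2 left: {1,6}→1  {4,5}→1  {5,6}→2
  3 left: {0,1,6}→1  {1,5,6}→3  {3,4,5}→1  {4,5,6}→3
  4 left: {0,1,5,6}→4  {1,4,5,6}→6  {2,3,4,5}→1  {3,4,5,6}→4
  5 left: {0,1,4,5,6}→10  {1,3,4,5,6}→10  {2,3,4,5,6}→5
  placing 0:a first → 15 extensions
  placing 2:x first → 20 extensions
total linear extensions = 35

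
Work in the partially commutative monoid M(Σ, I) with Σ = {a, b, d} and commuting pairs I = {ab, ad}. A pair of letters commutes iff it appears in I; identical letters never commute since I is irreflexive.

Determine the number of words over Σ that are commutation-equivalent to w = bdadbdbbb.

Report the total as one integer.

piece 0:b — minimal
piece 1:d rests on {0:b}
piece 2:a — minimal
piece 3:d rests on {1:d}
piece 4:b rests on {3:d}
piece 5:d rests on {4:b}
piece 6:b rests on {5:d}
piece 7:b rests on {6:b}
piece 8:b rests on {7:b}
minimal pieces: {0:b, 2:a}
ways to finish when only these pieces remain (= sum over removing one remaining piece with nothing left below it):
  1 left: {2}→1  {8}→1
  2 left: {2,8}→2  {7,8}→1
  3 left: {2,7,8}→3  {6,7,8}→1
  4 left: {2,6,7,8}→4  {5,6,7,8}→1
  5 left: {2,5,6,7,8}→5  {4,5,6,7,8}→1
  6 left: {2,4,5,6,7,8}→6  {3,4,5,6,7,8}→1
  7 left: {1,3,4,5,6,7,8}→1  {2,3,4,5,6,7,8}→7
  placing 0:b first → 8 extensions
  placing 2:a first → 1 extensions
total linear extensions = 9

9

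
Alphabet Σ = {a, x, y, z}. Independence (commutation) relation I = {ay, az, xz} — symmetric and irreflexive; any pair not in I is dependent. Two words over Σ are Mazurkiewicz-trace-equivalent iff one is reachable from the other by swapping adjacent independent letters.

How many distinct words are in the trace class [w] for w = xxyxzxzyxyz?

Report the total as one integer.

piece 0:x — minimal
piece 1:x rests on {0:x}
piece 2:y rests on {1:x}
piece 3:x rests on {2:y}
piece 4:z rests on {2:y}
piece 5:x rests on {3:x}
piece 6:z rests on {4:z}
piece 7:y rests on {5:x, 6:z}
piece 8:x rests on {7:y}
piece 9:y rests on {8:x}
piece 10:z rests on {9:y}
minimal pieces: {0:x}
ways to finish when only these pieces remain (= sum over removing one remaining piece with nothing left below it):
  1 left: {10}→1
  2 left: {9,10}→1
  3 left: {8,9,10}→1
  4 left: {7,8,9,10}→1
  5 left: {5,7,8,9,10}→1  {6,7,8,9,10}→1
  6 left: {3,5,7,8,9,10}→1  {4,6,7,8,9,10}→1  {5,6,7,8,9,10}→2
  7 left: {3,5,6,7,8,9,10}→3  {4,5,6,7,8,9,10}→3
  8 left: {3,4,5,6,7,8,9,10}→6
  9 left: {2,3,4,5,6,7,8,9,10}→6
  placing 0:x first → 6 extensions

6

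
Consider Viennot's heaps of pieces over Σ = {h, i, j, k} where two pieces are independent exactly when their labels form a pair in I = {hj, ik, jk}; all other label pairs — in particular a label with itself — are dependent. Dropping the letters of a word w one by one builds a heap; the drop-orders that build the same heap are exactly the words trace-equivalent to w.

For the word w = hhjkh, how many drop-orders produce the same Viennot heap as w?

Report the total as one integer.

5

drop 0:h onto floor
drop 1:h onto {0:h}
drop 2:j onto floor
drop 3:k onto {1:h}
drop 4:h onto {3:k}
ground layer = {0:h, 2:j}
drop-orders for the pieces not yet dropped (sum over which currently-grounded one goes next):
  1 to go: {2} 1  {4} 1
  2 to go: {2,4} 2  {3,4} 1
  3 to go: {1,3,4} 1  {2,3,4} 3
  if 0:h drops first: 4 orders
  if 2:j drops first: 1 orders
heap linearizations: 5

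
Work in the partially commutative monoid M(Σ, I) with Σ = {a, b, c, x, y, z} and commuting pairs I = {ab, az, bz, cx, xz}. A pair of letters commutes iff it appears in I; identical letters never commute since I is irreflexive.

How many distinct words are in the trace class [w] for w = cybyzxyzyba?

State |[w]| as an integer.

4

0(c) covers ∅
1(y) covers 0:c
2(b) covers 1:y
3(y) covers 2:b
4(z) covers 3:y
5(x) covers 3:y
6(y) covers 4:z, 5:x
7(z) covers 6:y
8(y) covers 7:z
9(b) covers 8:y
10(a) covers 8:y
floor of heap: 0:c
completions by unplaced set U, small U first (add the entries for U minus each lowest piece of U):
  |U|=1: {9}:1  {10}:1
  |U|=2: {9,10}:2
  |U|=3: {8,9,10}:2
  |U|=4: {7,8,9,10}:2
  |U|=5: {6,7,8,9,10}:2
  |U|=6: {4,6,7,8,9,10}:2  {5,6,7,8,9,10}:2
  |U|=7: {4,5,6,7,8,9,10}:4
  |U|=8: {3,4,5,6,7,8,9,10}:4
  |U|=9: {2,3,4,5,6,7,8,9,10}:4
  start at 0(c): 4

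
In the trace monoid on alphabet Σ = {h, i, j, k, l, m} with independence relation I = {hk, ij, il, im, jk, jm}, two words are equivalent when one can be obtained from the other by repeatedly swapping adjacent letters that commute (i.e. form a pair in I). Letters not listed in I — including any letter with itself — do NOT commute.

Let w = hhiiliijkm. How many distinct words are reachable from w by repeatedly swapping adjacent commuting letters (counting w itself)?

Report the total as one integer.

#0=h has no predecessor
#1=h depends on [0:h]
#2=i depends on [1:h]
#3=i depends on [2:i]
#4=l depends on [1:h]
#5=i depends on [3:i]
#6=i depends on [5:i]
#7=j depends on [4:l]
#8=k depends on [4:l, 6:i]
#9=m depends on [8:k]
sources: [0:h]
N(rest) = Σ N(rest − s) over sources s of rest; N(one piece) = 1:
  size 1 → [7]=1  [9]=1
  size 2 → [7,9]=2  [8,9]=1
  size 3 → [6,8,9]=1  [7,8,9]=3
  size 4 → [4,7,8,9]=3  [5,6,8,9]=1  [6,7,8,9]=4
  size 5 → [3,5,6,8,9]=1  [4,6,7,8,9]=7  [5,6,7,8,9]=5
  size 6 → [2,3,5,6,8,9]=1  [3,5,6,7,8,9]=6  [4,5,6,7,8,9]=12
  size 7 → [2,3,5,6,7,8,9]=7  [3,4,5,6,7,8,9]=18
  size 8 → [2,3,4,5,6,7,8,9]=25
  first=0(h) contributes 25

25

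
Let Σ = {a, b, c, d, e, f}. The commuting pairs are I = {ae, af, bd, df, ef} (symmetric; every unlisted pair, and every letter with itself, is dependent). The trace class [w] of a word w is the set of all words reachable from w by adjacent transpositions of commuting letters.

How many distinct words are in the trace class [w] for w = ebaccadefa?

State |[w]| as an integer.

0(e) covers ∅
1(b) covers 0:e
2(a) covers 1:b
3(c) covers 2:a
4(c) covers 3:c
5(a) covers 4:c
6(d) covers 5:a
7(e) covers 6:d
8(f) covers 4:c
9(a) covers 6:d
floor of heap: 0:e
completions by unplaced set U, small U first (add the entries for U minus each lowest piece of U):
  |U|=1: {7}:1  {8}:1  {9}:1
  |U|=2: {7,8}:2  {7,9}:2  {8,9}:2
  |U|=3: {6,7,9}:2  {7,8,9}:6
  |U|=4: {5,6,7,9}:2  {6,7,8,9}:8
  |U|=5: {5,6,7,8,9}:10
  |U|=6: {4,5,6,7,8,9}:10
  |U|=7: {3,4,5,6,7,8,9}:10
  |U|=8: {2,3,4,5,6,7,8,9}:10
  start at 0(e): 10

10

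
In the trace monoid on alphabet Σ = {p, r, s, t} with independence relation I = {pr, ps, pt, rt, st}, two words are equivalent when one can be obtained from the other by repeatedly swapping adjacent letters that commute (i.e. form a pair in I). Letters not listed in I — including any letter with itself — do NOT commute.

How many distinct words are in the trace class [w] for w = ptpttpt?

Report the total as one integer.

35

drop 0:p onto floor
drop 1:t onto floor
drop 2:p onto {0:p}
drop 3:t onto {1:t}
drop 4:t onto {3:t}
drop 5:p onto {2:p}
drop 6:t onto {4:t}
ground layer = {0:p, 1:t}
drop-orders for the pieces not yet dropped (sum over which currently-grounded one goes next):
  1 to go: {5} 1  {6} 1
  2 to go: {2,5} 1  {4,6} 1  {5,6} 2
  3 to go: {0,2,5} 1  {2,5,6} 3  {3,4,6} 1  {4,5,6} 3
  4 to go: {0,2,5,6} 4  {1,3,4,6} 1  {2,4,5,6} 6  {3,4,5,6} 4
  5 to go: {0,2,4,5,6} 10  {1,3,4,5,6} 5  {2,3,4,5,6} 10
  if 0:p drops first: 15 orders
  if 1:t drops first: 20 orders
heap linearizations: 35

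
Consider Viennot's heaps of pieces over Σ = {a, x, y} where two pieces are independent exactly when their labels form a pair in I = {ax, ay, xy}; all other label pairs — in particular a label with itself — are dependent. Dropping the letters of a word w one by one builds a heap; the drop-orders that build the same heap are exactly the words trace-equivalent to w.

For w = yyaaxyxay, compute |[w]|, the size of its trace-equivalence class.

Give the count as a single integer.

piece 0:y — minimal
piece 1:y rests on {0:y}
piece 2:a — minimal
piece 3:a rests on {2:a}
piece 4:x — minimal
piece 5:y rests on {1:y}
piece 6:x rests on {4:x}
piece 7:a rests on {3:a}
piece 8:y rests on {5:y}
minimal pieces: {0:y, 2:a, 4:x}
ways to finish when only these pieces remain (= sum over removing one remaining piece with nothing left below it):
  1 left: {6}→1  {7}→1  {8}→1
  2 left: {3,7}→1  {4,6}→1  {5,8}→1  {6,7}→2  {6,8}→2  {7,8}→2
  3 left: {1,5,8}→1  {2,3,7}→1  {3,6,7}→3  {3,7,8}→3  {4,6,7}→3  {4,6,8}→3  {5,6,8}→3  {5,7,8}→3  {6,7,8}→6
  4 left: {0,1,5,8}→1  {1,5,6,8}→4  {1,5,7,8}→4  {2,3,6,7}→4  {2,3,7,8}→4  {3,4,6,7}→6  {3,5,7,8}→6  {3,6,7,8}→12  {4,5,6,8}→6  {4,6,7,8}→12  {5,6,7,8}→12
  5 left: {0,1,5,6,8}→5  {0,1,5,7,8}→5  {1,3,5,7,8}→10  {1,4,5,6,8}→10  {1,5,6,7,8}→20  {2,3,4,6,7}→10  {2,3,5,7,8}→10  {2,3,6,7,8}→20  {3,4,6,7,8}→30  {3,5,6,7,8}→30  {4,5,6,7,8}→30
  6 left: {0,1,3,5,7,8}→15  {0,1,4,5,6,8}→15  {0,1,5,6,7,8}→30  {1,2,3,5,7,8}→20  {1,3,5,6,7,8}→60  {1,4,5,6,7,8}→60  {2,3,4,6,7,8}→60  {2,3,5,6,7,8}→60  {3,4,5,6,7,8}→90
  7 left: {0,1,2,3,5,7,8}→35  {0,1,3,5,6,7,8}→105  {0,1,4,5,6,7,8}→105  {1,2,3,5,6,7,8}→140  {1,3,4,5,6,7,8}→210  {2,3,4,5,6,7,8}→210
  placing 0:y first → 560 extensions
  placing 2:a first → 420 extensions
  placing 4:x first → 280 extensions
total linear extensions = 1260

1260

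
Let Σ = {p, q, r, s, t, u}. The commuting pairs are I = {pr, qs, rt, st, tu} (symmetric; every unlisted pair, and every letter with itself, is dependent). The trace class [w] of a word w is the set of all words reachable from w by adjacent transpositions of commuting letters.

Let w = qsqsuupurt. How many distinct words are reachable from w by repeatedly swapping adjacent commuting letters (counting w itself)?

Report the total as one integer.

#0=q has no predecessor
#1=s has no predecessor
#2=q depends on [0:q]
#3=s depends on [1:s]
#4=u depends on [2:q, 3:s]
#5=u depends on [4:u]
#6=p depends on [5:u]
#7=u depends on [6:p]
#8=r depends on [7:u]
#9=t depends on [6:p]
sources: [0:q, 1:s]
N(rest) = Σ N(rest − s) over sources s of rest; N(one piece) = 1:
  size 1 → [8]=1  [9]=1
  size 2 → [7,8]=1  [8,9]=2
  size 3 → [7,8,9]=3
  size 4 → [6,7,8,9]=3
  size 5 → [5,6,7,8,9]=3
  size 6 → [4,5,6,7,8,9]=3
  size 7 → [2,4,5,6,7,8,9]=3  [3,4,5,6,7,8,9]=3
  size 8 → [0,2,4,5,6,7,8,9]=3  [1,3,4,5,6,7,8,9]=3  [2,3,4,5,6,7,8,9]=6
  first=0(q) contributes 9
  first=1(s) contributes 9
|[w]| = 18

18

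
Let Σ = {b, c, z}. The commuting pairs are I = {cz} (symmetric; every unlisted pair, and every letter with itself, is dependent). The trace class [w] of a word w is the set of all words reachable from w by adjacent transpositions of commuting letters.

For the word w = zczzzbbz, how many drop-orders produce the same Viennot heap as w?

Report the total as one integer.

piece 0:z — minimal
piece 1:c — minimal
piece 2:z rests on {0:z}
piece 3:z rests on {2:z}
piece 4:z rests on {3:z}
piece 5:b rests on {1:c, 4:z}
piece 6:b rests on {5:b}
piece 7:z rests on {6:b}
minimal pieces: {0:z, 1:c}
ways to finish when only these pieces remain (= sum over removing one remaining piece with nothing left below it):
  1 left: {7}→1
  2 left: {6,7}→1
  3 left: {5,6,7}→1
  4 left: {1,5,6,7}→1  {4,5,6,7}→1
  5 left: {1,4,5,6,7}→2  {3,4,5,6,7}→1
  6 left: {1,3,4,5,6,7}→3  {2,3,4,5,6,7}→1
  placing 0:z first → 4 extensions
  placing 1:c first → 1 extensions
total linear extensions = 5

5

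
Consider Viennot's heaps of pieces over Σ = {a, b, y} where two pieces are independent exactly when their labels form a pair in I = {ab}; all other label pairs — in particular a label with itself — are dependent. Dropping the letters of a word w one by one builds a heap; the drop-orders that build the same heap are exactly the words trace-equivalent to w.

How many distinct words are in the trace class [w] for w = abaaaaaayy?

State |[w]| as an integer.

8

0(a) covers ∅
1(b) covers ∅
2(a) covers 0:a
3(a) covers 2:a
4(a) covers 3:a
5(a) covers 4:a
6(a) covers 5:a
7(a) covers 6:a
8(y) covers 1:b, 7:a
9(y) covers 8:y
floor of heap: 0:a, 1:b
completions by unplaced set U, small U first (add the entries for U minus each lowest piece of U):
  |U|=1: {9}:1
  |U|=2: {8,9}:1
  |U|=3: {1,8,9}:1  {7,8,9}:1
  |U|=4: {1,7,8,9}:2  {6,7,8,9}:1
  |U|=5: {1,6,7,8,9}:3  {5,6,7,8,9}:1
  |U|=6: {1,5,6,7,8,9}:4  {4,5,6,7,8,9}:1
  |U|=7: {1,4,5,6,7,8,9}:5  {3,4,5,6,7,8,9}:1
  |U|=8: {1,3,4,5,6,7,8,9}:6  {2,3,4,5,6,7,8,9}:1
  start at 0(a): 7
  start at 1(b): 1
sum over floor = 8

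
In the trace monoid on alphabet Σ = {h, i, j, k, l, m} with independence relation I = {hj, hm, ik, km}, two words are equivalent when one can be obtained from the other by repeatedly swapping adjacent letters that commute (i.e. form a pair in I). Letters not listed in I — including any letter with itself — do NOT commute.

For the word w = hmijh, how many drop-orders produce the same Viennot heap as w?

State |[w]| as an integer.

drop 0:h onto floor
drop 1:m onto floor
drop 2:i onto {0:h, 1:m}
drop 3:j onto {2:i}
drop 4:h onto {2:i}
ground layer = {0:h, 1:m}
drop-orders for the pieces not yet dropped (sum over which currently-grounded one goes next):
  1 to go: {3} 1  {4} 1
  2 to go: {3,4} 2
  3 to go: {2,3,4} 2
  if 0:h drops first: 2 orders
  if 1:m drops first: 2 orders
heap linearizations: 4

4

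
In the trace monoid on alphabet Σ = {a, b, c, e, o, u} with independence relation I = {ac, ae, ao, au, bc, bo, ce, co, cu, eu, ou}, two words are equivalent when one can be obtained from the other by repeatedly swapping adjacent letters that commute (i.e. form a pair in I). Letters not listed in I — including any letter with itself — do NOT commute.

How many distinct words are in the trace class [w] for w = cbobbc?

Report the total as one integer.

piece 0:c — minimal
piece 1:b — minimal
piece 2:o — minimal
piece 3:b rests on {1:b}
piece 4:b rests on {3:b}
piece 5:c rests on {0:c}
minimal pieces: {0:c, 1:b, 2:o}
ways to finish when only these pieces remain (= sum over removing one remaining piece with nothing left below it):
  1 left: {2}→1  {4}→1  {5}→1
  2 left: {0,5}→1  {2,4}→2  {2,5}→2  {3,4}→1  {4,5}→2
  3 left: {0,2,5}→3  {0,4,5}→3  {1,3,4}→1  {2,3,4}→3  {2,4,5}→6  {3,4,5}→3
  4 left: {0,2,4,5}→12  {0,3,4,5}→6  {1,2,3,4}→4  {1,3,4,5}→4  {2,3,4,5}→12
  placing 0:c first → 20 extensions
  placing 1:b first → 30 extensions
  placing 2:o first → 10 extensions
total linear extensions = 60

60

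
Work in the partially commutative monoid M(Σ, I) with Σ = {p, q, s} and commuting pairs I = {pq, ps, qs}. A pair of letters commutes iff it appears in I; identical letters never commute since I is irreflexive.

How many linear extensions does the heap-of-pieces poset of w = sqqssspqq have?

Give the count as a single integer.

#0=s has no predecessor
#1=q has no predecessor
#2=q depends on [1:q]
#3=s depends on [0:s]
#4=s depends on [3:s]
#5=s depends on [4:s]
#6=p has no predecessor
#7=q depends on [2:q]
#8=q depends on [7:q]
sources: [0:s, 1:q, 6:p]
N(rest) = Σ N(rest − s) over sources s of rest; N(one piece) = 1:
  size 1 → [5]=1  [6]=1  [8]=1
  size 2 → [4,5]=1  [5,6]=2  [5,8]=2  [6,8]=2  [7,8]=1
  size 3 → [2,7,8]=1  [3,4,5]=1  [4,5,6]=3  [4,5,8]=3  [5,6,8]=6  [5,7,8]=3  [6,7,8]=3
  size 4 → [0,3,4,5]=1  [1,2,7,8]=1  [2,5,7,8]=4  [2,6,7,8]=4  [3,4,5,6]=4  [3,4,5,8]=4  [4,5,6,8]=12  [4,5,7,8]=6  [5,6,7,8]=12
  size 5 → [0,3,4,5,6]=5  [0,3,4,5,8]=5  [1,2,5,7,8]=5  [1,2,6,7,8]=5  [2,4,5,7,8]=10  [2,5,6,7,8]=20  [3,4,5,6,8]=20  [3,4,5,7,8]=10  [4,5,6,7,8]=30
  size 6 → [0,3,4,5,6,8]=30  [0,3,4,5,7,8]=15  [1,2,4,5,7,8]=15  [1,2,5,6,7,8]=30  [2,3,4,5,7,8]=20  [2,4,5,6,7,8]=60  [3,4,5,6,7,8]=60
  size 7 → [0,2,3,4,5,7,8]=35  [0,3,4,5,6,7,8]=105  [1,2,3,4,5,7,8]=35  [1,2,4,5,6,7,8]=105  [2,3,4,5,6,7,8]=140
  first=0(s) contributes 280
  first=1(q) contributes 280
  first=6(p) contributes 70
|[w]| = 630

630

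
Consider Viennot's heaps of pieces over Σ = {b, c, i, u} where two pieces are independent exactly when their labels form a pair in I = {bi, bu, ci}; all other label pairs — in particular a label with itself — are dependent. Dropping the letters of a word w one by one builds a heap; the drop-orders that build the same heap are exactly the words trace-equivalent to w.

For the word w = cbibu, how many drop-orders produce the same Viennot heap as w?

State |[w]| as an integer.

9

#0=c has no predecessor
#1=b depends on [0:c]
#2=i has no predecessor
#3=b depends on [1:b]
#4=u depends on [0:c, 2:i]
sources: [0:c, 2:i]
N(rest) = Σ N(rest − s) over sources s of rest; N(one piece) = 1:
  size 1 → [3]=1  [4]=1
  size 2 → [1,3]=1  [2,4]=1  [3,4]=2
  size 3 → [1,3,4]=3  [2,3,4]=3
  first=0(c) contributes 6
  first=2(i) contributes 3
|[w]| = 9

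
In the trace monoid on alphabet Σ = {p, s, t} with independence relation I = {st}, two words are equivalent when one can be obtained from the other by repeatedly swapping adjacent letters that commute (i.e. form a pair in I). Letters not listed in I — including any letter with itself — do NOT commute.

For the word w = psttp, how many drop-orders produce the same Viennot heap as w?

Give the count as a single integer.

0(p) covers ∅
1(s) covers 0:p
2(t) covers 0:p
3(t) covers 2:t
4(p) covers 1:s, 3:t
floor of heap: 0:p
completions by unplaced set U, small U first (add the entries for U minus each lowest piece of U):
  |U|=1: {4}:1
  |U|=2: {1,4}:1  {3,4}:1
  |U|=3: {1,3,4}:2  {2,3,4}:1
  start at 0(p): 3

3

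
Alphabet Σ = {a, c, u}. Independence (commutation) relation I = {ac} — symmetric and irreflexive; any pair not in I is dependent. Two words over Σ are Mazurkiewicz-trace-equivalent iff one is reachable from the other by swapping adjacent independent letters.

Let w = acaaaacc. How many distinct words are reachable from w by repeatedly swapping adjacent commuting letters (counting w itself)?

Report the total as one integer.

#0=a has no predecessor
#1=c has no predecessor
#2=a depends on [0:a]
#3=a depends on [2:a]
#4=a depends on [3:a]
#5=a depends on [4:a]
#6=c depends on [1:c]
#7=c depends on [6:c]
sources: [0:a, 1:c]
N(rest) = Σ N(rest − s) over sources s of rest; N(one piece) = 1:
  size 1 → [5]=1  [7]=1
  size 2 → [4,5]=1  [5,7]=2  [6,7]=1
  size 3 → [1,6,7]=1  [3,4,5]=1  [4,5,7]=3  [5,6,7]=3
  size 4 → [1,5,6,7]=4  [2,3,4,5]=1  [3,4,5,7]=4  [4,5,6,7]=6
  size 5 → [0,2,3,4,5]=1  [1,4,5,6,7]=10  [2,3,4,5,7]=5  [3,4,5,6,7]=10
  size 6 → [0,2,3,4,5,7]=6  [1,3,4,5,6,7]=20  [2,3,4,5,6,7]=15
  first=0(a) contributes 35
  first=1(c) contributes 21
|[w]| = 56

56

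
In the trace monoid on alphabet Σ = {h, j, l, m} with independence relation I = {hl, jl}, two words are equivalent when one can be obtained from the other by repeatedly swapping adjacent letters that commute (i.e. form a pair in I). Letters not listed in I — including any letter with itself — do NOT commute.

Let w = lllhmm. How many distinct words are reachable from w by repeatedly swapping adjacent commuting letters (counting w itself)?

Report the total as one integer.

4

#0=l has no predecessor
#1=l depends on [0:l]
#2=l depends on [1:l]
#3=h has no predecessor
#4=m depends on [2:l, 3:h]
#5=m depends on [4:m]
sources: [0:l, 3:h]
N(rest) = Σ N(rest − s) over sources s of rest; N(one piece) = 1:
  size 1 → [5]=1
  size 2 → [4,5]=1
  size 3 → [2,4,5]=1  [3,4,5]=1
  size 4 → [1,2,4,5]=1  [2,3,4,5]=2
  first=0(l) contributes 3
  first=3(h) contributes 1
|[w]| = 4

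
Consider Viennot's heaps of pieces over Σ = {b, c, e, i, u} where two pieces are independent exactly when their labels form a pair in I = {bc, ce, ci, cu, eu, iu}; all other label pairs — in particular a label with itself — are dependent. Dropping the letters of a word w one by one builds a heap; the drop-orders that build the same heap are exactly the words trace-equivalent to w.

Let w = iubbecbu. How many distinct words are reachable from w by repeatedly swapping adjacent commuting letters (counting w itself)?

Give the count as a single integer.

16

piece 0:i — minimal
piece 1:u — minimal
piece 2:b rests on {0:i, 1:u}
piece 3:b rests on {2:b}
piece 4:e rests on {3:b}
piece 5:c — minimal
piece 6:b rests on {4:e}
piece 7:u rests on {6:b}
minimal pieces: {0:i, 1:u, 5:c}
ways to finish when only these pieces remain (= sum over removing one remaining piece with nothing left below it):
  1 left: {5}→1  {7}→1
  2 left: {5,7}→2  {6,7}→1
  3 left: {4,6,7}→1  {5,6,7}→3
  4 left: {3,4,6,7}→1  {4,5,6,7}→4
  5 left: {2,3,4,6,7}→1  {3,4,5,6,7}→5
  6 left: {0,2,3,4,6,7}→1  {1,2,3,4,6,7}→1  {2,3,4,5,6,7}→6
  placing 0:i first → 7 extensions
  placing 1:u first → 7 extensions
  placing 5:c first → 2 extensions
total linear extensions = 16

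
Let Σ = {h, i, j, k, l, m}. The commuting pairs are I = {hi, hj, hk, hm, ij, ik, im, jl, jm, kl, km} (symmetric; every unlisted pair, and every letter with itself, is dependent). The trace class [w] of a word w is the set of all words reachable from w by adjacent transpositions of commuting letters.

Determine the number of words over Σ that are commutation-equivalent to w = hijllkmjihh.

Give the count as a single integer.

#0=h has no predecessor
#1=i has no predecessor
#2=j has no predecessor
#3=l depends on [0:h, 1:i]
#4=l depends on [3:l]
#5=k depends on [2:j]
#6=m depends on [4:l]
#7=j depends on [5:k]
#8=i depends on [4:l]
#9=h depends on [4:l]
#10=h depends on [9:h]
sources: [0:h, 1:i, 2:j]
N(rest) = Σ N(rest − s) over sources s of rest; N(one piece) = 1:
  size 1 → [6]=1  [7]=1  [8]=1  [10]=1
  size 2 → [5,7]=1  [6,7]=2  [6,8]=2  [6,10]=2  [7,8]=2  [7,10]=2  [8,10]=2  [9,10]=1
  size 3 → [2,5,7]=1  [5,6,7]=3  [5,7,8]=3  [5,7,10]=3  [6,7,8]=6  [6,7,10]=6  [6,8,10]=6  [6,9,10]=3  [7,8,10]=6  [7,9,10]=3  [8,9,10]=3
  size 4 → [2,5,6,7]=4  [2,5,7,8]=4  [2,5,7,10]=4  [5,6,7,8]=12  [5,6,7,10]=12  [5,7,8,10]=12  [5,7,9,10]=6  [6,7,8,10]=24  [6,7,9,10]=12  [6,8,9,10]=12  [7,8,9,10]=12
  size 5 → [2,5,6,7,8]=20  [2,5,6,7,10]=20  [2,5,7,8,10]=20  [2,5,7,9,10]=10  [4,6,8,9,10]=12  [5,6,7,8,10]=60  [5,6,7,9,10]=30  [5,7,8,9,10]=30  [6,7,8,9,10]=60
  size 6 → [2,5,6,7,8,10]=120  [2,5,6,7,9,10]=60  [2,5,7,8,9,10]=60  [3,4,6,8,9,10]=12  [4,6,7,8,9,10]=72  [5,6,7,8,9,10]=180
  size 7 → [0,3,4,6,8,9,10]=12  [1,3,4,6,8,9,10]=12  [2,5,6,7,8,9,10]=420  [3,4,6,7,8,9,10]=84  [4,5,6,7,8,9,10]=252
  size 8 → [0,1,3,4,6,8,9,10]=24  [0,3,4,6,7,8,9,10]=96  [1,3,4,6,7,8,9,10]=96  [2,4,5,6,7,8,9,10]=672  [3,4,5,6,7,8,9,10]=336
  size 9 → [0,1,3,4,6,7,8,9,10]=216  [0,3,4,5,6,7,8,9,10]=432  [1,3,4,5,6,7,8,9,10]=432  [2,3,4,5,6,7,8,9,10]=1008
  first=0(h) contributes 1440
  first=1(i) contributes 1440
  first=2(j) contributes 1080
|[w]| = 3960

3960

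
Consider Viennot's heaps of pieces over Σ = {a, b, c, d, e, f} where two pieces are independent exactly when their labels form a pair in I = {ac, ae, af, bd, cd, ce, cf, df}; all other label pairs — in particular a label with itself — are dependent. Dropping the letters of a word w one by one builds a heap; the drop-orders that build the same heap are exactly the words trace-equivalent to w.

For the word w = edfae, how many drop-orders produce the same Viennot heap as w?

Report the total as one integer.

#0=e has no predecessor
#1=d depends on [0:e]
#2=f depends on [0:e]
#3=a depends on [1:d]
#4=e depends on [1:d, 2:f]
sources: [0:e]
N(rest) = Σ N(rest − s) over sources s of rest; N(one piece) = 1:
  size 1 → [3]=1  [4]=1
  size 2 → [2,4]=1  [3,4]=2
  size 3 → [1,3,4]=2  [2,3,4]=3
  first=0(e) contributes 5

5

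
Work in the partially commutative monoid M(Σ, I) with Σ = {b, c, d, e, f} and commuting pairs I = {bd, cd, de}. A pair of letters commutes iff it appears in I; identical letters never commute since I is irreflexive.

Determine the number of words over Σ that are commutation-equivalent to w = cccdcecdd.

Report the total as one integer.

piece 0:c — minimal
piece 1:c rests on {0:c}
piece 2:c rests on {1:c}
piece 3:d — minimal
piece 4:c rests on {2:c}
piece 5:e rests on {4:c}
piece 6:c rests on {5:e}
piece 7:d rests on {3:d}
piece 8:d rests on {7:d}
minimal pieces: {0:c, 3:d}
ways to finish when only these pieces remain (= sum over removing one remaining piece with nothing left below it):
  1 left: {6}→1  {8}→1
  2 left: {5,6}→1  {6,8}→2  {7,8}→1
  3 left: {3,7,8}→1  {4,5,6}→1  {5,6,8}→3  {6,7,8}→3
  4 left: {2,4,5,6}→1  {3,6,7,8}→4  {4,5,6,8}→4  {5,6,7,8}→6
  5 left: {1,2,4,5,6}→1  {2,4,5,6,8}→5  {3,5,6,7,8}→10  {4,5,6,7,8}→10
  6 left: {0,1,2,4,5,6}→1  {1,2,4,5,6,8}→6  {2,4,5,6,7,8}→15  {3,4,5,6,7,8}→20
  7 left: {0,1,2,4,5,6,8}→7  {1,2,4,5,6,7,8}→21  {2,3,4,5,6,7,8}→35
  placing 0:c first → 56 extensions
  placing 3:d first → 28 extensions
total linear extensions = 84

84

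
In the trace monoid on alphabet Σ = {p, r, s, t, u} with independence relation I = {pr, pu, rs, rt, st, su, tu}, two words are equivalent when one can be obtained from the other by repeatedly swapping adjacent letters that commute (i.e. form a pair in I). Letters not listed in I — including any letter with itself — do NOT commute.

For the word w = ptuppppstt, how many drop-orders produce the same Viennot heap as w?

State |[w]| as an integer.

30

#0=p has no predecessor
#1=t depends on [0:p]
#2=u has no predecessor
#3=p depends on [1:t]
#4=p depends on [3:p]
#5=p depends on [4:p]
#6=p depends on [5:p]
#7=s depends on [6:p]
#8=t depends on [6:p]
#9=t depends on [8:t]
sources: [0:p, 2:u]
N(rest) = Σ N(rest − s) over sources s of rest; N(one piece) = 1:
  size 1 → [2]=1  [7]=1  [9]=1
  size 2 → [2,7]=2  [2,9]=2  [7,9]=2  [8,9]=1
  size 3 → [2,7,9]=6  [2,8,9]=3  [7,8,9]=3
  size 4 → [2,7,8,9]=12  [6,7,8,9]=3
  size 5 → [2,6,7,8,9]=15  [5,6,7,8,9]=3
  size 6 → [2,5,6,7,8,9]=18  [4,5,6,7,8,9]=3
  size 7 → [2,4,5,6,7,8,9]=21  [3,4,5,6,7,8,9]=3
  size 8 → [1,3,4,5,6,7,8,9]=3  [2,3,4,5,6,7,8,9]=24
  first=0(p) contributes 27
  first=2(u) contributes 3
|[w]| = 30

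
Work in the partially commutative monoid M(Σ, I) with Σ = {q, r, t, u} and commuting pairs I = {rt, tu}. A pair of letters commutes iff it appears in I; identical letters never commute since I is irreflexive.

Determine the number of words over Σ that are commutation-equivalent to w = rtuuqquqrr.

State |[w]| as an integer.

drop 0:r onto floor
drop 1:t onto floor
drop 2:u onto {0:r}
drop 3:u onto {2:u}
drop 4:q onto {1:t, 3:u}
drop 5:q onto {4:q}
drop 6:u onto {5:q}
drop 7:q onto {6:u}
drop 8:r onto {7:q}
drop 9:r onto {8:r}
ground layer = {0:r, 1:t}
drop-orders for the pieces not yet dropped (sum over which currently-grounded one goes next):
  1 to go: {9} 1
  2 to go: {8,9} 1
  3 to go: {7,8,9} 1
  4 to go: {6,7,8,9} 1
  5 to go: {5,6,7,8,9} 1
  6 to go: {4,5,6,7,8,9} 1
  7 to go: {1,4,5,6,7,8,9} 1  {3,4,5,6,7,8,9} 1
  8 to go: {1,3,4,5,6,7,8,9} 2  {2,3,4,5,6,7,8,9} 1
  if 0:r drops first: 3 orders
  if 1:t drops first: 1 orders
heap linearizations: 4

4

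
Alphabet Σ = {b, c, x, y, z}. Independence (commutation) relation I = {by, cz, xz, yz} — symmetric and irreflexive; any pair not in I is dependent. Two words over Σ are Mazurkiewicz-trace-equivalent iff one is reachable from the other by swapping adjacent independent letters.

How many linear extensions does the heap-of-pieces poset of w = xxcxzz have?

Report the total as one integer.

15

0(x) covers ∅
1(x) covers 0:x
2(c) covers 1:x
3(x) covers 2:c
4(z) covers ∅
5(z) covers 4:z
floor of heap: 0:x, 4:z
completions by unplaced set U, small U first (add the entries for U minus each lowest piece of U):
  |U|=1: {3}:1  {5}:1
  |U|=2: {2,3}:1  {3,5}:2  {4,5}:1
  |U|=3: {1,2,3}:1  {2,3,5}:3  {3,4,5}:3
  |U|=4: {0,1,2,3}:1  {1,2,3,5}:4  {2,3,4,5}:6
  start at 0(x): 10
  start at 4(z): 5
sum over floor = 15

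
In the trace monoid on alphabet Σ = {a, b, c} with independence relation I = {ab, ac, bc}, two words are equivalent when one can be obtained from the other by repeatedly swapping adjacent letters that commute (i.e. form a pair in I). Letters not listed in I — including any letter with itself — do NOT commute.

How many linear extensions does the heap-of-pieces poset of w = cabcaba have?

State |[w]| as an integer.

210

piece 0:c — minimal
piece 1:a — minimal
piece 2:b — minimal
piece 3:c rests on {0:c}
piece 4:a rests on {1:a}
piece 5:b rests on {2:b}
piece 6:a rests on {4:a}
minimal pieces: {0:c, 1:a, 2:b}
ways to finish when only these pieces remain (= sum over removing one remaining piece with nothing left below it):
  1 left: {3}→1  {5}→1  {6}→1
  2 left: {0,3}→1  {2,5}→1  {3,5}→2  {3,6}→2  {4,6}→1  {5,6}→2
  3 left: {0,3,5}→3  {0,3,6}→3  {1,4,6}→1  {2,3,5}→3  {2,5,6}→3  {3,4,6}→3  {3,5,6}→6  {4,5,6}→3
  4 left: {0,2,3,5}→6  {0,3,4,6}→6  {0,3,5,6}→12  {1,3,4,6}→4  {1,4,5,6}→4  {2,3,5,6}→12  {2,4,5,6}→6  {3,4,5,6}→12
  5 left: {0,1,3,4,6}→10  {0,2,3,5,6}→30  {0,3,4,5,6}→30  {1,2,4,5,6}→10  {1,3,4,5,6}→20  {2,3,4,5,6}→30
  placing 0:c first → 60 extensions
  placing 1:a first → 90 extensions
  placing 2:b first → 60 extensions
total linear extensions = 210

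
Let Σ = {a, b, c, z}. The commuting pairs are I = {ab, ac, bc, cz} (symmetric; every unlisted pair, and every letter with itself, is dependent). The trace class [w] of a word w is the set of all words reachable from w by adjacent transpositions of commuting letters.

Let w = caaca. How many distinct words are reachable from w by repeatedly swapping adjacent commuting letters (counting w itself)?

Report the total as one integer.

#0=c has no predecessor
#1=a has no predecessor
#2=a depends on [1:a]
#3=c depends on [0:c]
#4=a depends on [2:a]
sources: [0:c, 1:a]
N(rest) = Σ N(rest − s) over sources s of rest; N(one piece) = 1:
  size 1 → [3]=1  [4]=1
  size 2 → [0,3]=1  [2,4]=1  [3,4]=2
  size 3 → [0,3,4]=3  [1,2,4]=1  [2,3,4]=3
  first=0(c) contributes 4
  first=1(a) contributes 6
|[w]| = 10

10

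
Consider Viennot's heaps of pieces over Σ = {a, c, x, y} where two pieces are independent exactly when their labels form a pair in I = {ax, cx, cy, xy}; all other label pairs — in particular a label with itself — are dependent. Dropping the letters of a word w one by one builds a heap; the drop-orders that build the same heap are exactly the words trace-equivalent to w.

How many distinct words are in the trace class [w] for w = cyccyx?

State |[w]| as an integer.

0(c) covers ∅
1(y) covers ∅
2(c) covers 0:c
3(c) covers 2:c
4(y) covers 1:y
5(x) covers ∅
floor of heap: 0:c, 1:y, 5:x
completions by unplaced set U, small U first (add the entries for U minus each lowest piece of U):
  |U|=1: {3}:1  {4}:1  {5}:1
  |U|=2: {1,4}:1  {2,3}:1  {3,4}:2  {3,5}:2  {4,5}:2
  |U|=3: {0,2,3}:1  {1,3,4}:3  {1,4,5}:3  {2,3,4}:3  {2,3,5}:3  {3,4,5}:6
  |U|=4: {0,2,3,4}:4  {0,2,3,5}:4  {1,2,3,4}:6  {1,3,4,5}:12  {2,3,4,5}:12
  start at 0(c): 30
  start at 1(y): 20
  start at 5(x): 10
sum over floor = 60

60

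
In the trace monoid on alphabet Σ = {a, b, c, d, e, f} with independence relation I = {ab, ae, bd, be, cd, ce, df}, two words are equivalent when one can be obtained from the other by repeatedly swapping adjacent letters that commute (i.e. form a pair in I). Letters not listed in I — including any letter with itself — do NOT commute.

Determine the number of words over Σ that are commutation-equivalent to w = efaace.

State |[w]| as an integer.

0(e) covers ∅
1(f) covers 0:e
2(a) covers 1:f
3(a) covers 2:a
4(c) covers 3:a
5(e) covers 1:f
floor of heap: 0:e
completions by unplaced set U, small U first (add the entries for U minus each lowest piece of U):
  |U|=1: {4}:1  {5}:1
  |U|=2: {3,4}:1  {4,5}:2
  |U|=3: {2,3,4}:1  {3,4,5}:3
  |U|=4: {2,3,4,5}:4
  start at 0(e): 4

4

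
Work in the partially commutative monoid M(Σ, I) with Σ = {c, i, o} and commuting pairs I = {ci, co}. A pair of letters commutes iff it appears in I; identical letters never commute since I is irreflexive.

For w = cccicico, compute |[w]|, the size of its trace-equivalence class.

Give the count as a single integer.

56

#0=c has no predecessor
#1=c depends on [0:c]
#2=c depends on [1:c]
#3=i has no predecessor
#4=c depends on [2:c]
#5=i depends on [3:i]
#6=c depends on [4:c]
#7=o depends on [5:i]
sources: [0:c, 3:i]
N(rest) = Σ N(rest − s) over sources s of rest; N(one piece) = 1:
  size 1 → [6]=1  [7]=1
  size 2 → [4,6]=1  [5,7]=1  [6,7]=2
  size 3 → [2,4,6]=1  [3,5,7]=1  [4,6,7]=3  [5,6,7]=3
  size 4 → [1,2,4,6]=1  [2,4,6,7]=4  [3,5,6,7]=4  [4,5,6,7]=6
  size 5 → [0,1,2,4,6]=1  [1,2,4,6,7]=5  [2,4,5,6,7]=10  [3,4,5,6,7]=10
  size 6 → [0,1,2,4,6,7]=6  [1,2,4,5,6,7]=15  [2,3,4,5,6,7]=20
  first=0(c) contributes 35
  first=3(i) contributes 21
|[w]| = 56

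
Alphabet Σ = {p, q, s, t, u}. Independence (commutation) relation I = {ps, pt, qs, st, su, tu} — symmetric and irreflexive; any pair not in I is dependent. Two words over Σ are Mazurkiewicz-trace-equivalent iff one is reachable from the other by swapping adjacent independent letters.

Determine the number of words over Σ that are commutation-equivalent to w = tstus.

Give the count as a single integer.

drop 0:t onto floor
drop 1:s onto floor
drop 2:t onto {0:t}
drop 3:u onto floor
drop 4:s onto {1:s}
ground layer = {0:t, 1:s, 3:u}
drop-orders for the pieces not yet dropped (sum over which currently-grounded one goes next):
  1 to go: {2} 1  {3} 1  {4} 1
  2 to go: {0,2} 1  {1,4} 1  {2,3} 2  {2,4} 2  {3,4} 2
  3 to go: {0,2,3} 3  {0,2,4} 3  {1,2,4} 3  {1,3,4} 3  {2,3,4} 6
  if 0:t drops first: 12 orders
  if 1:s drops first: 12 orders
  if 3:u drops first: 6 orders
heap linearizations: 30

30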